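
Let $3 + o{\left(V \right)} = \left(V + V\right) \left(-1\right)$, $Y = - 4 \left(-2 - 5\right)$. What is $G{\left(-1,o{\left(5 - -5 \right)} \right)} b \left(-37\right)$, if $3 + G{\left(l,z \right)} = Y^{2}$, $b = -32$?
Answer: $924704$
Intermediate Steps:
$Y = 28$ ($Y = \left(-4\right) \left(-7\right) = 28$)
$o{\left(V \right)} = -3 - 2 V$ ($o{\left(V \right)} = -3 + \left(V + V\right) \left(-1\right) = -3 + 2 V \left(-1\right) = -3 - 2 V$)
$G{\left(l,z \right)} = 781$ ($G{\left(l,z \right)} = -3 + 28^{2} = -3 + 784 = 781$)
$G{\left(-1,o{\left(5 - -5 \right)} \right)} b \left(-37\right) = 781 \left(-32\right) \left(-37\right) = \left(-24992\right) \left(-37\right) = 924704$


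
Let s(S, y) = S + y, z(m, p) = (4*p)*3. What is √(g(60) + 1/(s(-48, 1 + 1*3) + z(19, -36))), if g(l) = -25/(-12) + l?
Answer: √7912191/357 ≈ 7.8792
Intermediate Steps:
g(l) = 25/12 + l (g(l) = -25*(-1/12) + l = 25/12 + l)
z(m, p) = 12*p
√(g(60) + 1/(s(-48, 1 + 1*3) + z(19, -36))) = √((25/12 + 60) + 1/((-48 + (1 + 1*3)) + 12*(-36))) = √(745/12 + 1/((-48 + (1 + 3)) - 432)) = √(745/12 + 1/((-48 + 4) - 432)) = √(745/12 + 1/(-44 - 432)) = √(745/12 + 1/(-476)) = √(745/12 - 1/476) = √(22163/357) = √7912191/357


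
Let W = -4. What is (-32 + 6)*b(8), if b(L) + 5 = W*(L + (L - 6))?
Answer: 1170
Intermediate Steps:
b(L) = 19 - 8*L (b(L) = -5 - 4*(L + (L - 6)) = -5 - 4*(L + (-6 + L)) = -5 - 4*(-6 + 2*L) = -5 + (24 - 8*L) = 19 - 8*L)
(-32 + 6)*b(8) = (-32 + 6)*(19 - 8*8) = -26*(19 - 64) = -26*(-45) = 1170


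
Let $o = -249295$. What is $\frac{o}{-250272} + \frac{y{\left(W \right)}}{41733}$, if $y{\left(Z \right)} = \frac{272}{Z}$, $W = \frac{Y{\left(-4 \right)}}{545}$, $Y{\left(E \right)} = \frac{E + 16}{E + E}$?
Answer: $- \frac{4776573095}{3481533792} \approx -1.372$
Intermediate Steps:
$Y{\left(E \right)} = \frac{16 + E}{2 E}$
$W = - \frac{3}{1090}$ ($W = \frac{\frac{1}{2} \frac{1}{-4} \left(16 - 4\right)}{545} = \frac{1}{2} \left(- \frac{1}{4}\right) 12 \cdot \frac{1}{545} = \left(- \frac{3}{2}\right) \frac{1}{545} = - \frac{3}{1090} \approx -0.0027523$)
$\frac{o}{-250272} + \frac{y{\left(W \right)}}{41733} = - \frac{249295}{-250272} + \frac{272 \frac{1}{- \frac{3}{1090}}}{41733} = \left(-249295\right) \left(- \frac{1}{250272}\right) + 272 \left(- \frac{1090}{3}\right) \frac{1}{41733} = \frac{249295}{250272} - \frac{296480}{125199} = - \frac{4776573095}{3481533792}$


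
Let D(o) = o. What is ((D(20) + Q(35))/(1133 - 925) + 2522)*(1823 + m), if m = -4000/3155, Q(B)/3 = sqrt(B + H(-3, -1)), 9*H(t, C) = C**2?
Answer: 150757480437/32812 + 1149513*sqrt(79)/65624 ≈ 4.5947e+6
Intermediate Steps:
H(t, C) = C**2/9
Q(B) = 3*sqrt(1/9 + B) (Q(B) = 3*sqrt(B + (1/9)*(-1)**2) = 3*sqrt(B + (1/9)*1) = 3*sqrt(B + 1/9) = 3*sqrt(1/9 + B))
m = -800/631 (m = -4000*1/3155 = -800/631 ≈ -1.2678)
((D(20) + Q(35))/(1133 - 925) + 2522)*(1823 + m) = ((20 + sqrt(1 + 9*35))/(1133 - 925) + 2522)*(1823 - 800/631) = ((20 + sqrt(1 + 315))/208 + 2522)*(1149513/631) = ((20 + sqrt(316))*(1/208) + 2522)*(1149513/631) = ((20 + 2*sqrt(79))*(1/208) + 2522)*(1149513/631) = ((5/52 + sqrt(79)/104) + 2522)*(1149513/631) = (131149/52 + sqrt(79)/104)*(1149513/631) = 150757480437/32812 + 1149513*sqrt(79)/65624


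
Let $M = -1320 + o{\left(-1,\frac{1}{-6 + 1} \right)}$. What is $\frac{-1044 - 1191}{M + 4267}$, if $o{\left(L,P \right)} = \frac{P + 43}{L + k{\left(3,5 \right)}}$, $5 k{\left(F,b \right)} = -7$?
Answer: $- \frac{2682}{3515} \approx -0.76302$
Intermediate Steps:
$k{\left(F,b \right)} = - \frac{7}{5}$ ($k{\left(F,b \right)} = \frac{1}{5} \left(-7\right) = - \frac{7}{5}$)
$o{\left(L,P \right)} = \frac{43 + P}{- \frac{7}{5} + L}$ ($o{\left(L,P \right)} = \frac{P + 43}{L - \frac{7}{5}} = \frac{43 + P}{- \frac{7}{5} + L}$)
$M = - \frac{8027}{6}$ ($M = -1320 + \frac{5 \left(43 + \frac{1}{-6 + 1}\right)}{-7 + 5 \left(-1\right)} = -1320 + \frac{5 \left(43 + \frac{1}{-5}\right)}{-7 - 5} = -1320 + \frac{5 \left(43 - \frac{1}{5}\right)}{-12} = -1320 + 5 \left(- \frac{1}{12}\right) \frac{214}{5} = -1320 - \frac{107}{6} = - \frac{8027}{6} \approx -1337.8$)
$\frac{-1044 - 1191}{M + 4267} = \frac{-1044 - 1191}{- \frac{8027}{6} + 4267} = - \frac{2235}{\frac{17575}{6}} = \left(-2235\right) \frac{6}{17575} = - \frac{2682}{3515}$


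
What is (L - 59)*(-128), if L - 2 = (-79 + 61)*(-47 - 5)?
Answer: -112512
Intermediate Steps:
L = 938 (L = 2 + (-79 + 61)*(-47 - 5) = 2 - 18*(-52) = 2 + 936 = 938)
(L - 59)*(-128) = (938 - 59)*(-128) = 879*(-128) = -112512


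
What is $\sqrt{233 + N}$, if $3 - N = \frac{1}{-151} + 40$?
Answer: $\frac{\sqrt{4469147}}{151} \approx 14.0$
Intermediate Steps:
$N = - \frac{5586}{151}$ ($N = 3 - \left(\frac{1}{-151} + 40\right) = 3 - \left(- \frac{1}{151} + 40\right) = 3 - \frac{6039}{151} = - \frac{5586}{151} \approx -36.993$)
$\sqrt{233 + N} = \sqrt{233 - \frac{5586}{151}} = \sqrt{\frac{29597}{151}} = \frac{\sqrt{4469147}}{151}$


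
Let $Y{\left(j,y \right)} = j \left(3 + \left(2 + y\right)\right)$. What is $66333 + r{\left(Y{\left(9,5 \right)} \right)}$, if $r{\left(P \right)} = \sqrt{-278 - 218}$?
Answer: $66333 + 4 i \sqrt{31} \approx 66333.0 + 22.271 i$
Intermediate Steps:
$Y{\left(j,y \right)} = j \left(5 + y\right)$
$r{\left(P \right)} = 4 i \sqrt{31}$ ($r{\left(P \right)} = \sqrt{-496} = 4 i \sqrt{31}$)
$66333 + r{\left(Y{\left(9,5 \right)} \right)} = 66333 + 4 i \sqrt{31}$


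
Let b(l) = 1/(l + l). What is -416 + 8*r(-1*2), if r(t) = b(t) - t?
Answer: -402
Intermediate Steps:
b(l) = 1/(2*l)
r(t) = 1/(2*t) - t
-416 + 8*r(-1*2) = -416 + 8*(1/(2*((-1*2))) - (-1)*2) = -416 + 8*((½)/(-2) - 1*(-2)) = -416 + 8*((½)*(-½) + 2) = -416 + 8*(-¼ + 2) = -416 + 8*(7/4) = -416 + 14 = -402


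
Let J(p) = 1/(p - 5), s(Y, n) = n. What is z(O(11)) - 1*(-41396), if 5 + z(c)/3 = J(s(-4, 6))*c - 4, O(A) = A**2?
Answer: 41732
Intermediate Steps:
J(p) = 1/(-5 + p)
z(c) = -27 + 3*c (z(c) = -15 + 3*(c/(-5 + 6) - 4) = -15 + 3*(c/1 - 4) = -15 + 3*(1*c - 4) = -15 + 3*(c - 4) = -15 + 3*(-4 + c) = -15 + (-12 + 3*c) = -27 + 3*c)
z(O(11)) - 1*(-41396) = (-27 + 3*11**2) - 1*(-41396) = (-27 + 3*121) + 41396 = (-27 + 363) + 41396 = 336 + 41396 = 41732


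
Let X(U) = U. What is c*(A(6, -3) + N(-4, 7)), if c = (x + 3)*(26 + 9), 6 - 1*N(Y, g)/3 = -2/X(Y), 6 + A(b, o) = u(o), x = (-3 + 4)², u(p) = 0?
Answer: 1470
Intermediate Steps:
x = 1 (x = 1² = 1)
A(b, o) = -6 (A(b, o) = -6 + 0 = -6)
N(Y, g) = 18 + 6/Y (N(Y, g) = 18 - (-6)/Y = 18 + 6/Y)
c = 140 (c = (1 + 3)*(26 + 9) = 4*35 = 140)
c*(A(6, -3) + N(-4, 7)) = 140*(-6 + (18 + 6/(-4))) = 140*(-6 + (18 + 6*(-¼))) = 140*(-6 + (18 - 3/2)) = 140*(-6 + 33/2) = 140*(21/2) = 1470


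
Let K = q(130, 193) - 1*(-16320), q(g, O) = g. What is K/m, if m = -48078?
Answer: -8225/24039 ≈ -0.34215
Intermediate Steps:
K = 16450 (K = 130 - 1*(-16320) = 130 + 16320 = 16450)
K/m = 16450/(-48078) = 16450*(-1/48078) = -8225/24039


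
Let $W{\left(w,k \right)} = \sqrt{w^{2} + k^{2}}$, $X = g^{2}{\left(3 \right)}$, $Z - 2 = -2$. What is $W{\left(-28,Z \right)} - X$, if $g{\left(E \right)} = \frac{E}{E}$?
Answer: $27$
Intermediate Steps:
$Z = 0$ ($Z = 2 - 2 = 0$)
$g{\left(E \right)} = 1$
$X = 1$ ($X = 1^{2} = 1$)
$W{\left(w,k \right)} = \sqrt{k^{2} + w^{2}}$
$W{\left(-28,Z \right)} - X = \sqrt{0^{2} + \left(-28\right)^{2}} - 1 = \sqrt{0 + 784} - 1 = \sqrt{784} - 1 = 28 - 1 = 27$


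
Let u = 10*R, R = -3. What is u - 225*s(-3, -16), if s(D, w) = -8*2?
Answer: 3570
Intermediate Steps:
s(D, w) = -16
u = -30 (u = 10*(-3) = -30)
u - 225*s(-3, -16) = -30 - 225*(-16) = -30 + 3600 = 3570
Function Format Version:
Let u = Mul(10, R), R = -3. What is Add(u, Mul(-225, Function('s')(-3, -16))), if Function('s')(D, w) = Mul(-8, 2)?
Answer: 3570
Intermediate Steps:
Function('s')(D, w) = -16
u = -30 (u = Mul(10, -3) = -30)
Add(u, Mul(-225, Function('s')(-3, -16))) = Add(-30, Mul(-225, -16)) = Add(-30, 3600) = 3570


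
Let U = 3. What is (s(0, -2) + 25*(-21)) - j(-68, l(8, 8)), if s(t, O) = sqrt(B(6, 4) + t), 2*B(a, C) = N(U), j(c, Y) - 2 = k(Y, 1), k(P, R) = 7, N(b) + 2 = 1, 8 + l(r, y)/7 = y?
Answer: -534 + I*sqrt(2)/2 ≈ -534.0 + 0.70711*I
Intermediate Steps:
l(r, y) = -56 + 7*y
N(b) = -1 (N(b) = -2 + 1 = -1)
j(c, Y) = 9 (j(c, Y) = 2 + 7 = 9)
B(a, C) = -1/2 (B(a, C) = (1/2)*(-1) = -1/2)
s(t, O) = sqrt(-1/2 + t)
(s(0, -2) + 25*(-21)) - j(-68, l(8, 8)) = (sqrt(-2 + 4*0)/2 + 25*(-21)) - 1*9 = (sqrt(-2 + 0)/2 - 525) - 9 = (sqrt(-2)/2 - 525) - 9 = ((I*sqrt(2))/2 - 525) - 9 = (I*sqrt(2)/2 - 525) - 9 = (-525 + I*sqrt(2)/2) - 9 = -534 + I*sqrt(2)/2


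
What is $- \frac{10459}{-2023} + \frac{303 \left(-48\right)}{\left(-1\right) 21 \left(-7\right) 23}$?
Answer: $\frac{282827}{325703} \approx 0.86836$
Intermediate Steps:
$- \frac{10459}{-2023} + \frac{303 \left(-48\right)}{\left(-1\right) 21 \left(-7\right) 23} = \left(-10459\right) \left(- \frac{1}{2023}\right) - \frac{14544}{\left(-21\right) \left(-7\right) 23} = \frac{10459}{2023} - \frac{14544}{147 \cdot 23} = \frac{10459}{2023} - \frac{14544}{3381} = \frac{10459}{2023} - \frac{4848}{1127} = \frac{282827}{325703}$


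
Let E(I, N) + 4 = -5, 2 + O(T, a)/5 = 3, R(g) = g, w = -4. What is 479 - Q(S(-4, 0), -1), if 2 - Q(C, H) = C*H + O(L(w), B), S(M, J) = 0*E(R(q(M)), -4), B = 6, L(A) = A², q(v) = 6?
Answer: 482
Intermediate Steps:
O(T, a) = 5 (O(T, a) = -10 + 5*3 = -10 + 15 = 5)
E(I, N) = -9 (E(I, N) = -4 - 5 = -9)
S(M, J) = 0 (S(M, J) = 0*(-9) = 0)
Q(C, H) = -3 - C*H (Q(C, H) = 2 - (C*H + 5) = 2 - (5 + C*H) = 2 + (-5 - C*H) = -3 - C*H)
479 - Q(S(-4, 0), -1) = 479 - (-3 - 1*0*(-1)) = 479 - (-3 + 0) = 479 - 1*(-3) = 479 + 3 = 482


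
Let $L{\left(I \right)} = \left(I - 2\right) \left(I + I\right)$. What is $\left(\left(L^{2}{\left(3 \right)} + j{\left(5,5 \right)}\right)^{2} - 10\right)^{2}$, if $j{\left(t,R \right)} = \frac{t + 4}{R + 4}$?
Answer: $1846881$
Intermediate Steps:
$L{\left(I \right)} = 2 I \left(-2 + I\right)$ ($L{\left(I \right)} = \left(-2 + I\right) 2 I = 2 I \left(-2 + I\right)$)
$j{\left(t,R \right)} = \frac{4 + t}{4 + R}$
$\left(\left(L^{2}{\left(3 \right)} + j{\left(5,5 \right)}\right)^{2} - 10\right)^{2} = \left(\left(\left(2 \cdot 3 \left(-2 + 3\right)\right)^{2} + \frac{4 + 5}{4 + 5}\right)^{2} - 10\right)^{2} = \left(\left(\left(2 \cdot 3 \cdot 1\right)^{2} + \frac{1}{9} \cdot 9\right)^{2} - 10\right)^{2} = \left(\left(6^{2} + \frac{1}{9} \cdot 9\right)^{2} - 10\right)^{2} = \left(\left(36 + 1\right)^{2} - 10\right)^{2} = \left(37^{2} - 10\right)^{2} = \left(1369 - 10\right)^{2} = 1359^{2} = 1846881$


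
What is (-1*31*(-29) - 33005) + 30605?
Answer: -1501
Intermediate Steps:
(-1*31*(-29) - 33005) + 30605 = (-31*(-29) - 33005) + 30605 = (899 - 33005) + 30605 = -32106 + 30605 = -1501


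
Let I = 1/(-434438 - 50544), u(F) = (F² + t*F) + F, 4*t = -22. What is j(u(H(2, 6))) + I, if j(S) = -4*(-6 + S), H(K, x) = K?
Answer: 21339207/484982 ≈ 44.000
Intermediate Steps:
t = -11/2 (t = (¼)*(-22) = -11/2 ≈ -5.5000)
u(F) = F² - 9*F/2 (u(F) = (F² - 11*F/2) + F = F² - 9*F/2)
j(S) = 24 - 4*S
I = -1/484982 (I = 1/(-484982) = -1/484982 ≈ -2.0619e-6)
j(u(H(2, 6))) + I = (24 - 2*2*(-9 + 2*2)) - 1/484982 = (24 - 2*2*(-9 + 4)) - 1/484982 = (24 - 2*2*(-5)) - 1/484982 = (24 - 4*(-5)) - 1/484982 = (24 + 20) - 1/484982 = 44 - 1/484982 = 21339207/484982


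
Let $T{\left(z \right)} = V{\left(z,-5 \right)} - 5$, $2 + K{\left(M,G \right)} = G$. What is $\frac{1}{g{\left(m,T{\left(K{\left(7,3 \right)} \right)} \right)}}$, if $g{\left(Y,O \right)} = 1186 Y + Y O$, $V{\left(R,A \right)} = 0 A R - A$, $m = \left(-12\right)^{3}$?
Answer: $- \frac{1}{2049408} \approx -4.8795 \cdot 10^{-7}$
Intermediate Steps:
$K{\left(M,G \right)} = -2 + G$
$m = -1728$
$V{\left(R,A \right)} = - A$ ($V{\left(R,A \right)} = 0 - A = - A$)
$T{\left(z \right)} = 0$ ($T{\left(z \right)} = \left(-1\right) \left(-5\right) - 5 = 5 - 5 = 0$)
$g{\left(Y,O \right)} = 1186 Y + O Y$
$\frac{1}{g{\left(m,T{\left(K{\left(7,3 \right)} \right)} \right)}} = \frac{1}{\left(-1728\right) \left(1186 + 0\right)} = \frac{1}{\left(-1728\right) 1186} = \frac{1}{-2049408} = - \frac{1}{2049408}$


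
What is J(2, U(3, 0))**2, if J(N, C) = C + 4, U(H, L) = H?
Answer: 49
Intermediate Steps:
J(N, C) = 4 + C
J(2, U(3, 0))**2 = (4 + 3)**2 = 7**2 = 49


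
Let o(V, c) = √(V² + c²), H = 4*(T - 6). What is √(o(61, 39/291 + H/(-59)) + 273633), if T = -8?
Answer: √(8962227494457 + 5723*√121911332210)/5723 ≈ 523.16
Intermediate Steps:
H = -56 (H = 4*(-8 - 6) = 4*(-14) = -56)
√(o(61, 39/291 + H/(-59)) + 273633) = √(√(61² + (39/291 - 56/(-59))²) + 273633) = √(√(3721 + (39*(1/291) - 56*(-1/59))²) + 273633) = √(√(3721 + (13/97 + 56/59)²) + 273633) = √(√(3721 + (6199/5723)²) + 273633) = √(√(3721 + 38427601/32752729) + 273633) = √(√(121911332210/32752729) + 273633) = √(√121911332210/5723 + 273633) = √(273633 + √121911332210/5723)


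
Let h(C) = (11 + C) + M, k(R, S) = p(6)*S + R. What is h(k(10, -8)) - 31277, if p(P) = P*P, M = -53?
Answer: -31597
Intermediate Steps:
p(P) = P²
k(R, S) = R + 36*S (k(R, S) = 6²*S + R = 36*S + R = R + 36*S)
h(C) = -42 + C (h(C) = (11 + C) - 53 = -42 + C)
h(k(10, -8)) - 31277 = (-42 + (10 + 36*(-8))) - 31277 = (-42 + (10 - 288)) - 31277 = (-42 - 278) - 31277 = -320 - 31277 = -31597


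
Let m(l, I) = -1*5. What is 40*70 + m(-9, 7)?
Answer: 2795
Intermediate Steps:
m(l, I) = -5
40*70 + m(-9, 7) = 40*70 - 5 = 2800 - 5 = 2795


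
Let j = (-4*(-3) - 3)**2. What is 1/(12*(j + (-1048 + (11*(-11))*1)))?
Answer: -1/13056 ≈ -7.6593e-5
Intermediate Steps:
j = 81 (j = (12 - 3)**2 = 9**2 = 81)
1/(12*(j + (-1048 + (11*(-11))*1))) = 1/(12*(81 + (-1048 + (11*(-11))*1))) = 1/(12*(81 + (-1048 - 121*1))) = 1/(12*(81 + (-1048 - 121))) = 1/(12*(81 - 1169)) = 1/(12*(-1088)) = 1/(-13056) = -1/13056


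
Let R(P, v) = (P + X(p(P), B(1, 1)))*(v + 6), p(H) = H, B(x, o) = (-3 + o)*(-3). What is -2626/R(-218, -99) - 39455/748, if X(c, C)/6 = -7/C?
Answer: -827560123/15651900 ≈ -52.873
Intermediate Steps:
B(x, o) = 9 - 3*o
X(c, C) = -42/C (X(c, C) = 6*(-7/C) = -42/C)
R(P, v) = (-7 + P)*(6 + v) (R(P, v) = (P - 42/(9 - 3*1))*(v + 6) = (P - 42/(9 - 3))*(6 + v) = (P - 42/6)*(6 + v) = (P - 42*⅙)*(6 + v) = (P - 7)*(6 + v) = (-7 + P)*(6 + v))
-2626/R(-218, -99) - 39455/748 = -2626/(-42 - 7*(-99) + 6*(-218) - 218*(-99)) - 39455/748 = -2626/(-42 + 693 - 1308 + 21582) - 39455*1/748 = -2626/20925 - 39455/748 = -827560123/15651900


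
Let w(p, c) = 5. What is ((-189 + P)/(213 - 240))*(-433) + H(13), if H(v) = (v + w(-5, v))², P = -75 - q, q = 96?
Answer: -16348/3 ≈ -5449.3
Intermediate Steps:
P = -171 (P = -75 - 1*96 = -75 - 96 = -171)
H(v) = (5 + v)² (H(v) = (v + 5)² = (5 + v)²)
((-189 + P)/(213 - 240))*(-433) + H(13) = ((-189 - 171)/(213 - 240))*(-433) + (5 + 13)² = -360/(-27)*(-433) + 18² = -360*(-1/27)*(-433) + 324 = (40/3)*(-433) + 324 = -17320/3 + 324 = -16348/3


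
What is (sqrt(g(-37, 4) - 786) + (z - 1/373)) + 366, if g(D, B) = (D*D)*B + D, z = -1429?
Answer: -396500/373 + 3*sqrt(517) ≈ -994.79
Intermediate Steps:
g(D, B) = D + B*D**2 (g(D, B) = D**2*B + D = B*D**2 + D = D + B*D**2)
(sqrt(g(-37, 4) - 786) + (z - 1/373)) + 366 = (sqrt(-37*(1 + 4*(-37)) - 786) + (-1429 - 1/373)) + 366 = (sqrt(-37*(1 - 148) - 786) + (-1429 - 1*1/373)) + 366 = (sqrt(-37*(-147) - 786) + (-1429 - 1/373)) + 366 = (sqrt(5439 - 786) - 533018/373) + 366 = (sqrt(4653) - 533018/373) + 366 = (3*sqrt(517) - 533018/373) + 366 = (-533018/373 + 3*sqrt(517)) + 366 = -396500/373 + 3*sqrt(517)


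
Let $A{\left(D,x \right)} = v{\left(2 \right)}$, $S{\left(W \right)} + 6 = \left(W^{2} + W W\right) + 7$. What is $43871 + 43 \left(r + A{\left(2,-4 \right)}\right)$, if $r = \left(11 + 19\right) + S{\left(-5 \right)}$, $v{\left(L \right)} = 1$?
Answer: $47397$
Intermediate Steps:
$S{\left(W \right)} = 1 + 2 W^{2}$ ($S{\left(W \right)} = -6 + \left(\left(W^{2} + W W\right) + 7\right) = -6 + \left(\left(W^{2} + W^{2}\right) + 7\right) = -6 + \left(2 W^{2} + 7\right) = -6 + \left(7 + 2 W^{2}\right) = 1 + 2 W^{2}$)
$A{\left(D,x \right)} = 1$
$r = 81$ ($r = \left(11 + 19\right) + \left(1 + 2 \left(-5\right)^{2}\right) = 30 + \left(1 + 2 \cdot 25\right) = 30 + \left(1 + 50\right) = 30 + 51 = 81$)
$43871 + 43 \left(r + A{\left(2,-4 \right)}\right) = 43871 + 43 \left(81 + 1\right) = 43871 + 43 \cdot 82 = 43871 + 3526 = 47397$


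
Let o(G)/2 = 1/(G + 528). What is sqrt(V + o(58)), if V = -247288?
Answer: I*sqrt(21229427219)/293 ≈ 497.28*I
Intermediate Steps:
o(G) = 2/(528 + G) (o(G) = 2/(G + 528) = 2/(528 + G))
sqrt(V + o(58)) = sqrt(-247288 + 2/(528 + 58)) = sqrt(-247288 + 2/586) = sqrt(-247288 + 2*(1/586)) = sqrt(-247288 + 1/293) = sqrt(-72455383/293) = I*sqrt(21229427219)/293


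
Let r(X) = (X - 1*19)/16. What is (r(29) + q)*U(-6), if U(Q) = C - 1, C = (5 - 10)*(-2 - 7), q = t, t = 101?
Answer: 8943/2 ≈ 4471.5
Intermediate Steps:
r(X) = -19/16 + X/16 (r(X) = (X - 19)*(1/16) = (-19 + X)*(1/16) = -19/16 + X/16)
q = 101
C = 45 (C = -5*(-9) = 45)
U(Q) = 44 (U(Q) = 45 - 1 = 44)
(r(29) + q)*U(-6) = ((-19/16 + (1/16)*29) + 101)*44 = ((-19/16 + 29/16) + 101)*44 = (5/8 + 101)*44 = (813/8)*44 = 8943/2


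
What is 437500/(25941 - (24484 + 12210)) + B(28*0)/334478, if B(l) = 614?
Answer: -73163761329/1798320967 ≈ -40.685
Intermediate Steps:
437500/(25941 - (24484 + 12210)) + B(28*0)/334478 = 437500/(25941 - (24484 + 12210)) + 614/334478 = 437500/(25941 - 1*36694) + 614*(1/334478) = 437500/(25941 - 36694) + 307/167239 = 437500/(-10753) + 307/167239 = 437500*(-1/10753) + 307/167239 = -437500/10753 + 307/167239 = -73163761329/1798320967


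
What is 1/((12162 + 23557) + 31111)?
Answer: 1/66830 ≈ 1.4963e-5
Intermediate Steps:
1/((12162 + 23557) + 31111) = 1/(35719 + 31111) = 1/66830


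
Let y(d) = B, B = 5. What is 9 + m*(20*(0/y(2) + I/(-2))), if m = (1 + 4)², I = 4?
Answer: -991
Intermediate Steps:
y(d) = 5
m = 25 (m = 5² = 25)
9 + m*(20*(0/y(2) + I/(-2))) = 9 + 25*(20*(0/5 + 4/(-2))) = 9 + 25*(20*(0*(⅕) + 4*(-½))) = 9 + 25*(20*(0 - 2)) = 9 + 25*(20*(-2)) = 9 + 25*(-40) = 9 - 1000 = -991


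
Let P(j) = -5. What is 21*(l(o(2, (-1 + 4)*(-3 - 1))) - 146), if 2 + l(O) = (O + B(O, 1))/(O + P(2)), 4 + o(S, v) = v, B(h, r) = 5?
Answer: -3097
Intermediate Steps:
o(S, v) = -4 + v
l(O) = -2 + (5 + O)/(-5 + O) (l(O) = -2 + (O + 5)/(O - 5) = -2 + (5 + O)/(-5 + O))
21*(l(o(2, (-1 + 4)*(-3 - 1))) - 146) = 21*((15 - (-4 + (-1 + 4)*(-3 - 1)))/(-5 + (-4 + (-1 + 4)*(-3 - 1))) - 146) = 21*((15 - (-4 + 3*(-4)))/(-5 + (-4 + 3*(-4))) - 146) = 21*((15 - (-4 - 12))/(-5 + (-4 - 12)) - 146) = 21*((15 - 1*(-16))/(-5 - 16) - 146) = 21*((15 + 16)/(-21) - 146) = 21*(-1/21*31 - 146) = 21*(-31/21 - 146) = 21*(-3097/21) = -3097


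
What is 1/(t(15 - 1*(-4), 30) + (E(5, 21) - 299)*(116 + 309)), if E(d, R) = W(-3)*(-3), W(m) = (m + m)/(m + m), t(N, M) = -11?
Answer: -1/128361 ≈ -7.7905e-6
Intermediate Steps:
W(m) = 1 (W(m) = (2*m)/((2*m)) = (2*m)*(1/(2*m)) = 1)
E(d, R) = -3 (E(d, R) = 1*(-3) = -3)
1/(t(15 - 1*(-4), 30) + (E(5, 21) - 299)*(116 + 309)) = 1/(-11 + (-3 - 299)*(116 + 309)) = 1/(-11 - 302*425) = 1/(-11 - 128350) = 1/(-128361) = -1/128361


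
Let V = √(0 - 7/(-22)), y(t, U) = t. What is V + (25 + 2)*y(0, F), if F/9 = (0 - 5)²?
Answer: √154/22 ≈ 0.56408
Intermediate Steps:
F = 225 (F = 9*(0 - 5)² = 9*(-5)² = 9*25 = 225)
V = √154/22 (V = √(0 - 7*(-1/22)) = √(0 + 7/22) = √(7/22) = √154/22 ≈ 0.56408)
V + (25 + 2)*y(0, F) = √154/22 + (25 + 2)*0 = √154/22 + 27*0 = √154/22 + 0 = √154/22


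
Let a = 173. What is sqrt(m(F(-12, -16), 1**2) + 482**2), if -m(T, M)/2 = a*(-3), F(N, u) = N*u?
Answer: sqrt(233362) ≈ 483.08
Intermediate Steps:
m(T, M) = 1038 (m(T, M) = -346*(-3) = -2*(-519) = 1038)
sqrt(m(F(-12, -16), 1**2) + 482**2) = sqrt(1038 + 482**2) = sqrt(1038 + 232324) = sqrt(233362)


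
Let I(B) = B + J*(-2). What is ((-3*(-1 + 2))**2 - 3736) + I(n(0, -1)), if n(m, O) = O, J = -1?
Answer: -3726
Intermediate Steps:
I(B) = 2 + B (I(B) = B - 1*(-2) = B + 2 = 2 + B)
((-3*(-1 + 2))**2 - 3736) + I(n(0, -1)) = ((-3*(-1 + 2))**2 - 3736) + (2 - 1) = ((-3*1)**2 - 3736) + 1 = ((-3)**2 - 3736) + 1 = (9 - 3736) + 1 = -3727 + 1 = -3726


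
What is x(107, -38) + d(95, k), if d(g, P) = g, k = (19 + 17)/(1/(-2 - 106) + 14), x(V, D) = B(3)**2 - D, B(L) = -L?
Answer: 142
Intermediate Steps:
x(V, D) = 9 - D (x(V, D) = (-1*3)**2 - D = (-3)**2 - D = 9 - D)
k = 3888/1511 (k = 36/(1/(-108) + 14) = 36/(-1/108 + 14) = 36/(1511/108) = 36*(108/1511) = 3888/1511 ≈ 2.5731)
x(107, -38) + d(95, k) = (9 - 1*(-38)) + 95 = (9 + 38) + 95 = 47 + 95 = 142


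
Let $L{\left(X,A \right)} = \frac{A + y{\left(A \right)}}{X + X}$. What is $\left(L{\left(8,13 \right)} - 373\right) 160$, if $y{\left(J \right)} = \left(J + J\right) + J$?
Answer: $-59160$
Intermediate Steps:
$y{\left(J \right)} = 3 J$ ($y{\left(J \right)} = 2 J + J = 3 J$)
$L{\left(X,A \right)} = \frac{2 A}{X}$ ($L{\left(X,A \right)} = \frac{A + 3 A}{X + X} = \frac{4 A}{2 X} = 4 A \frac{1}{2 X} = \frac{2 A}{X}$)
$\left(L{\left(8,13 \right)} - 373\right) 160 = \left(2 \cdot 13 \cdot \frac{1}{8} - 373\right) 160 = \left(\frac{13}{4} - 373\right) 160 = \left(- \frac{1479}{4}\right) 160 = -59160$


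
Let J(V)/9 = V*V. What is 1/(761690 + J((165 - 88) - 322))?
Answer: 1/1301915 ≈ 7.6810e-7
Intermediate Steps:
J(V) = 9*V² (J(V) = 9*(V*V) = 9*V²)
1/(761690 + J((165 - 88) - 322)) = 1/(761690 + 9*((165 - 88) - 322)²) = 1/(761690 + 9*(77 - 322)²) = 1/(761690 + 9*(-245)²) = 1/(761690 + 9*60025) = 1/(761690 + 540225) = 1/1301915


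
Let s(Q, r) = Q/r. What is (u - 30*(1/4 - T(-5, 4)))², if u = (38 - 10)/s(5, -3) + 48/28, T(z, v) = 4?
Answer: 46498761/4900 ≈ 9489.5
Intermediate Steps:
u = -528/35 (u = (38 - 10)/((5/(-3))) + 48/28 = 28/((5*(-⅓))) + 48*(1/28) = 28/(-5/3) + 12/7 = 28*(-⅗) + 12/7 = -84/5 + 12/7 = -528/35 ≈ -15.086)
(u - 30*(1/4 - T(-5, 4)))² = (-528/35 - 30*(1/4 - 1*4))² = (-528/35 - 30*(¼ - 4))² = (-528/35 - 30*(-15/4))² = (-528/35 + 225/2)² = (6819/70)² = 46498761/4900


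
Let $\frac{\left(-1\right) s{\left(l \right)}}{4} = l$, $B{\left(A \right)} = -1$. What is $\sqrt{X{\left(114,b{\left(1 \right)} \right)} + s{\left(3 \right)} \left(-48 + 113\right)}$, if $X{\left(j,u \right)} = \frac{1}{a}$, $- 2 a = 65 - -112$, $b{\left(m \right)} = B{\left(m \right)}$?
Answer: $\frac{i \sqrt{24436974}}{177} \approx 27.929 i$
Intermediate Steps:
$b{\left(m \right)} = -1$
$s{\left(l \right)} = - 4 l$
$a = - \frac{177}{2}$ ($a = - \frac{65 - -112}{2} = - \frac{65 + 112}{2} = \left(- \frac{1}{2}\right) 177 = - \frac{177}{2} \approx -88.5$)
$X{\left(j,u \right)} = - \frac{2}{177}$ ($X{\left(j,u \right)} = \frac{1}{- \frac{177}{2}} = - \frac{2}{177}$)
$\sqrt{X{\left(114,b{\left(1 \right)} \right)} + s{\left(3 \right)} \left(-48 + 113\right)} = \sqrt{- \frac{2}{177} + \left(-4\right) 3 \left(-48 + 113\right)} = \sqrt{- \frac{2}{177} - 780} = \sqrt{- \frac{138062}{177}} = \frac{i \sqrt{24436974}}{177}$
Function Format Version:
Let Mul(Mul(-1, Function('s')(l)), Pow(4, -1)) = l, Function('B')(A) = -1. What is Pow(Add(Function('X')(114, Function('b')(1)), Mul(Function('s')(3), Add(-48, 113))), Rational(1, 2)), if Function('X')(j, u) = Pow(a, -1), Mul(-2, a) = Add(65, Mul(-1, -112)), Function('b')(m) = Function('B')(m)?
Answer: Mul(Rational(1, 177), I, Pow(24436974, Rational(1, 2))) ≈ Mul(27.929, I)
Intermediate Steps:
Function('b')(m) = -1
Function('s')(l) = Mul(-4, l)
a = Rational(-177, 2) (a = Mul(Rational(-1, 2), Add(65, Mul(-1, -112))) = Mul(Rational(-1, 2), Add(65, 112)) = Mul(Rational(-1, 2), 177) = Rational(-177, 2) ≈ -88.500)
Function('X')(j, u) = Rational(-2, 177) (Function('X')(j, u) = Pow(Rational(-177, 2), -1) = Rational(-2, 177))
Pow(Add(Function('X')(114, Function('b')(1)), Mul(Function('s')(3), Add(-48, 113))), Rational(1, 2)) = Pow(Add(Rational(-2, 177), Mul(Mul(-4, 3), Add(-48, 113))), Rational(1, 2)) = Pow(Add(Rational(-2, 177), Mul(-12, 65)), Rational(1, 2)) = Pow(Add(Rational(-2, 177), -780), Rational(1, 2)) = Pow(Rational(-138062, 177), Rational(1, 2)) = Mul(Rational(1, 177), I, Pow(24436974, Rational(1, 2)))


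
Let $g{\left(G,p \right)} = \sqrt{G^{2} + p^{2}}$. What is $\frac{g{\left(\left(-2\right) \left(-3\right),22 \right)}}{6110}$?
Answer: $\frac{\sqrt{130}}{3055} \approx 0.0037322$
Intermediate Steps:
$\frac{g{\left(\left(-2\right) \left(-3\right),22 \right)}}{6110} = \frac{\sqrt{\left(\left(-2\right) \left(-3\right)\right)^{2} + 22^{2}}}{6110} = \sqrt{6^{2} + 484} \cdot \frac{1}{6110} = \sqrt{36 + 484} \cdot \frac{1}{6110} = \sqrt{520} \cdot \frac{1}{6110} = 2 \sqrt{130} \cdot \frac{1}{6110} = \frac{\sqrt{130}}{3055}$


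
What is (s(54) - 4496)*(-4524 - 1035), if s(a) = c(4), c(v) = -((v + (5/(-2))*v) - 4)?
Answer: 24937674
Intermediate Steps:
c(v) = 4 + 3*v/2 (c(v) = -((v + (5*(-1/2))*v) - 4) = -((v - 5*v/2) - 4) = -(-3*v/2 - 4) = -(-4 - 3*v/2) = 4 + 3*v/2)
s(a) = 10 (s(a) = 4 + (3/2)*4 = 4 + 6 = 10)
(s(54) - 4496)*(-4524 - 1035) = (10 - 4496)*(-4524 - 1035) = -4486*(-5559) = 24937674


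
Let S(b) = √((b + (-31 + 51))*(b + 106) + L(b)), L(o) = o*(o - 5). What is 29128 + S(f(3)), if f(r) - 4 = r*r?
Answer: 29128 + √4031 ≈ 29192.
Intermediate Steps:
L(o) = o*(-5 + o)
f(r) = 4 + r² (f(r) = 4 + r*r = 4 + r²)
S(b) = √(b*(-5 + b) + (20 + b)*(106 + b)) (S(b) = √((b + (-31 + 51))*(b + 106) + b*(-5 + b)) = √((b + 20)*(106 + b) + b*(-5 + b)) = √((20 + b)*(106 + b) + b*(-5 + b)) = √(b*(-5 + b) + (20 + b)*(106 + b)))
29128 + S(f(3)) = 29128 + √(2120 + 2*(4 + 3²)² + 121*(4 + 3²)) = 29128 + √(2120 + 2*(4 + 9)² + 121*(4 + 9)) = 29128 + √(2120 + 2*13² + 121*13) = 29128 + √(2120 + 2*169 + 1573) = 29128 + √(2120 + 338 + 1573) = 29128 + √4031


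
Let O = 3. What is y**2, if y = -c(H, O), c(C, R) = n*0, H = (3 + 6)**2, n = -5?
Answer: 0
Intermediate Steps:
H = 81 (H = 9**2 = 81)
c(C, R) = 0 (c(C, R) = -5*0 = 0)
y = 0 (y = -1*0 = 0)
y**2 = 0**2 = 0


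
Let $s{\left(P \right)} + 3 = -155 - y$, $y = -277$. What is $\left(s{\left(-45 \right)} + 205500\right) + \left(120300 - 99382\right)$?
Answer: $226537$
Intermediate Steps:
$s{\left(P \right)} = 119$ ($s{\left(P \right)} = -3 - -122 = -3 + \left(-155 + 277\right) = -3 + 122 = 119$)
$\left(s{\left(-45 \right)} + 205500\right) + \left(120300 - 99382\right) = \left(119 + 205500\right) + \left(120300 - 99382\right) = 205619 + 20918 = 226537$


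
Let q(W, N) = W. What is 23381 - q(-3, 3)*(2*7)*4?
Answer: 23549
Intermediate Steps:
23381 - q(-3, 3)*(2*7)*4 = 23381 - (-3)*(2*7)*4 = 23381 - (-3)*14*4 = 23381 - (-3)*56 = 23381 - 1*(-168) = 23381 + 168 = 23549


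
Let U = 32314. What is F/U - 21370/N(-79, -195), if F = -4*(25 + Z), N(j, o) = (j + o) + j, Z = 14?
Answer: 345247556/5703421 ≈ 60.533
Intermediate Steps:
N(j, o) = o + 2*j
F = -156 (F = -4*(25 + 14) = -4*39 = -156)
F/U - 21370/N(-79, -195) = -156/32314 - 21370/(-195 + 2*(-79)) = -156*1/32314 - 21370/(-195 - 158) = -78/16157 - 21370/(-353) = -78/16157 - 21370*(-1/353) = -78/16157 + 21370/353 = 345247556/5703421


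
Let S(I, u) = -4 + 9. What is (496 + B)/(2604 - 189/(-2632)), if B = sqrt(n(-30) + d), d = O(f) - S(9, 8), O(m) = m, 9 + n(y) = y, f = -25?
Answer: 186496/979131 + 376*I*sqrt(69)/979131 ≈ 0.19047 + 0.0031899*I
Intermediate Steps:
n(y) = -9 + y
S(I, u) = 5
d = -30 (d = -25 - 1*5 = -25 - 5 = -30)
B = I*sqrt(69) (B = sqrt((-9 - 30) - 30) = sqrt(-39 - 30) = sqrt(-69) = I*sqrt(69) ≈ 8.3066*I)
(496 + B)/(2604 - 189/(-2632)) = (496 + I*sqrt(69))/(2604 - 189/(-2632)) = (496 + I*sqrt(69))/(2604 - 189*(-1/2632)) = (496 + I*sqrt(69))/(2604 + 27/376) = (496 + I*sqrt(69))/(979131/376) = (496 + I*sqrt(69))*(376/979131) = 186496/979131 + 376*I*sqrt(69)/979131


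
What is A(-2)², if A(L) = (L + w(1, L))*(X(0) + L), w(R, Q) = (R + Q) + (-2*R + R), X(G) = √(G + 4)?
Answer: 0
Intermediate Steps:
X(G) = √(4 + G)
w(R, Q) = Q (w(R, Q) = (Q + R) - R = Q)
A(L) = 2*L*(2 + L) (A(L) = (L + L)*(√(4 + 0) + L) = (2*L)*(√4 + L) = (2*L)*(2 + L) = 2*L*(2 + L))
A(-2)² = (2*(-2)*(2 - 2))² = (2*(-2)*0)² = 0² = 0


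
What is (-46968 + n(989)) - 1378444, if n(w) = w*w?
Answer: -447291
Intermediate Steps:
n(w) = w²
(-46968 + n(989)) - 1378444 = (-46968 + 989²) - 1378444 = (-46968 + 978121) - 1378444 = 931153 - 1378444 = -447291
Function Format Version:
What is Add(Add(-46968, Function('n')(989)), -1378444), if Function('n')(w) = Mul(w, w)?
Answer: -447291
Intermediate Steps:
Function('n')(w) = Pow(w, 2)
Add(Add(-46968, Function('n')(989)), -1378444) = Add(Add(-46968, Pow(989, 2)), -1378444) = Add(Add(-46968, 978121), -1378444) = Add(931153, -1378444) = -447291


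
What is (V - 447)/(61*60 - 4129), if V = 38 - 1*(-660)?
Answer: -251/469 ≈ -0.53518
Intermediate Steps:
V = 698 (V = 38 + 660 = 698)
(V - 447)/(61*60 - 4129) = (698 - 447)/(61*60 - 4129) = 251/(3660 - 4129) = 251/(-469) = 251*(-1/469) = -251/469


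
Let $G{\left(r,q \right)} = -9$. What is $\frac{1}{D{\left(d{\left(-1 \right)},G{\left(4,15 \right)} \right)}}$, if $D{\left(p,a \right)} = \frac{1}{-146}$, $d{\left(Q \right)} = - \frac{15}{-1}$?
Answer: $-146$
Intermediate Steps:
$d{\left(Q \right)} = 15$ ($d{\left(Q \right)} = \left(-15\right) \left(-1\right) = 15$)
$D{\left(p,a \right)} = - \frac{1}{146}$
$\frac{1}{D{\left(d{\left(-1 \right)},G{\left(4,15 \right)} \right)}} = \frac{1}{- \frac{1}{146}} = -146$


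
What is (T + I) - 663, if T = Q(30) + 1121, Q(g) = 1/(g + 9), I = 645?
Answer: 43018/39 ≈ 1103.0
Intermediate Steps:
Q(g) = 1/(9 + g)
T = 43720/39 (T = 1/(9 + 30) + 1121 = 1/39 + 1121 = 43720/39 ≈ 1121.0)
(T + I) - 663 = (43720/39 + 645) - 663 = 68875/39 - 663 = 43018/39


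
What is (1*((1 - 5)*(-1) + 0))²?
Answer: 16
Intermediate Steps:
(1*((1 - 5)*(-1) + 0))² = (1*(-4*(-1) + 0))² = (1*(4 + 0))² = (1*4)² = 4² = 16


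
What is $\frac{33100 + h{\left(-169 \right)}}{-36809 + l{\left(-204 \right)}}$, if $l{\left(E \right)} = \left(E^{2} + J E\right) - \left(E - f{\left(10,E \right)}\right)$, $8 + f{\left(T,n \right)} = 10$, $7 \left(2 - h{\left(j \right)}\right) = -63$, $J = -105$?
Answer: $\frac{3679}{2937} \approx 1.2526$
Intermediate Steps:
$h{\left(j \right)} = 11$ ($h{\left(j \right)} = 2 - -9 = 2 + 9 = 11$)
$f{\left(T,n \right)} = 2$ ($f{\left(T,n \right)} = -8 + 10 = 2$)
$l{\left(E \right)} = 2 + E^{2} - 106 E$ ($l{\left(E \right)} = \left(E^{2} - 105 E\right) - \left(-2 + E\right) = 2 + E^{2} - 106 E$)
$\frac{33100 + h{\left(-169 \right)}}{-36809 + l{\left(-204 \right)}} = \frac{33100 + 11}{-36809 + \left(2 + \left(-204\right)^{2} - -21624\right)} = \frac{33111}{-36809 + \left(2 + 41616 + 21624\right)} = \frac{33111}{-36809 + 63242} = \frac{33111}{26433} = 33111 \cdot \frac{1}{26433} = \frac{3679}{2937}$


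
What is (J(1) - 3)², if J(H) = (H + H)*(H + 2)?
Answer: 9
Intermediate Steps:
J(H) = 2*H*(2 + H) (J(H) = (2*H)*(2 + H) = 2*H*(2 + H))
(J(1) - 3)² = (2*1*(2 + 1) - 3)² = (2*1*3 - 3)² = (6 - 3)² = 3² = 9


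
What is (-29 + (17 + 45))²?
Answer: 1089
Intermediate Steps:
(-29 + (17 + 45))² = (-29 + 62)² = 33² = 1089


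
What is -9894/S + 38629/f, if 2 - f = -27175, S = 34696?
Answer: 535691273/471466596 ≈ 1.1362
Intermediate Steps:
f = 27177 (f = 2 - 1*(-27175) = 2 + 27175 = 27177)
-9894/S + 38629/f = -9894/34696 + 38629/27177 = -9894*1/34696 + 38629*(1/27177) = -4947/17348 + 38629/27177 = 535691273/471466596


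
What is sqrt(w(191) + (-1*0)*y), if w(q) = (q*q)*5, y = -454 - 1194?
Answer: 191*sqrt(5) ≈ 427.09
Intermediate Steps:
y = -1648
w(q) = 5*q**2 (w(q) = q**2*5 = 5*q**2)
sqrt(w(191) + (-1*0)*y) = sqrt(5*191**2 - 1*0*(-1648)) = sqrt(5*36481 + 0*(-1648)) = sqrt(182405 + 0) = sqrt(182405) = 191*sqrt(5)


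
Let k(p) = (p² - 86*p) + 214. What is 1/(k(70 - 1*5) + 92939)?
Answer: 1/91788 ≈ 1.0895e-5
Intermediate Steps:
k(p) = 214 + p² - 86*p
1/(k(70 - 1*5) + 92939) = 1/((214 + (70 - 1*5)² - 86*(70 - 1*5)) + 92939) = 1/((214 + (70 - 5)² - 86*(70 - 5)) + 92939) = 1/((214 + 65² - 86*65) + 92939) = 1/((214 + 4225 - 5590) + 92939) = 1/(-1151 + 92939) = 1/91788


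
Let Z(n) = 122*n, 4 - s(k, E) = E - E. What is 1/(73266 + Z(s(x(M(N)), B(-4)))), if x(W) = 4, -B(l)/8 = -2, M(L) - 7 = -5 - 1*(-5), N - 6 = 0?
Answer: 1/73754 ≈ 1.3559e-5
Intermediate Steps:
N = 6 (N = 6 + 0 = 6)
M(L) = 7 (M(L) = 7 + (-5 - 1*(-5)) = 7 + (-5 + 5) = 7 + 0 = 7)
B(l) = 16 (B(l) = -8*(-2) = 16)
s(k, E) = 4 (s(k, E) = 4 - (E - E) = 4 - 1*0 = 4 + 0 = 4)
1/(73266 + Z(s(x(M(N)), B(-4)))) = 1/(73266 + 122*4) = 1/(73266 + 488) = 1/73754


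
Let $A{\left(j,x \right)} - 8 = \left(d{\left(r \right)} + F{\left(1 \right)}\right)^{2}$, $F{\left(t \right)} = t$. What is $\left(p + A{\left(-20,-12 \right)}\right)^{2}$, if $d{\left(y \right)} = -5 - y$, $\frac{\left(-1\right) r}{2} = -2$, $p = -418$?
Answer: $119716$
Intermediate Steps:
$r = 4$ ($r = \left(-2\right) \left(-2\right) = 4$)
$A{\left(j,x \right)} = 72$ ($A{\left(j,x \right)} = 8 + \left(\left(-5 - 4\right) + 1\right)^{2} = 8 + \left(-9 + 1\right)^{2} = 8 + \left(-8\right)^{2} = 8 + 64 = 72$)
$\left(p + A{\left(-20,-12 \right)}\right)^{2} = \left(-418 + 72\right)^{2} = \left(-346\right)^{2} = 119716$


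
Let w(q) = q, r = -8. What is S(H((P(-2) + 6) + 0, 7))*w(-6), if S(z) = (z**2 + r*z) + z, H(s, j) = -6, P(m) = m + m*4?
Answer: -468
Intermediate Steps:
P(m) = 5*m (P(m) = m + 4*m = 5*m)
S(z) = z**2 - 7*z (S(z) = (z**2 - 8*z) + z = z**2 - 7*z)
S(H((P(-2) + 6) + 0, 7))*w(-6) = -6*(-7 - 6)*(-6) = -6*(-13)*(-6) = 78*(-6) = -468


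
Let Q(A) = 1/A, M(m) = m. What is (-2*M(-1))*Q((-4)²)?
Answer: ⅛ ≈ 0.12500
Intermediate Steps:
Q(A) = 1/A
(-2*M(-1))*Q((-4)²) = (-2*(-1))/((-4)²) = 2/16 = 2*(1/16) = ⅛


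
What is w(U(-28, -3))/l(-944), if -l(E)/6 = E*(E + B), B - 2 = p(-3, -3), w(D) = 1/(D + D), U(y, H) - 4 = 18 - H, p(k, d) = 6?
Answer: -1/265075200 ≈ -3.7725e-9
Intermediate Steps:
U(y, H) = 22 - H (U(y, H) = 4 + (18 - H) = 22 - H)
w(D) = 1/(2*D)
B = 8 (B = 2 + 6 = 8)
l(E) = -6*E*(8 + E) (l(E) = -6*E*(E + 8) = -6*E*(8 + E))
w(U(-28, -3))/l(-944) = (1/(2*(22 - 1*(-3))))/((-6*(-944)*(8 - 944))) = (1/(2*(22 + 3)))/((-6*(-944)*(-936))) = ((½)/25)/(-5301504) = ((½)*(1/25))*(-1/5301504) = (1/50)*(-1/5301504) = -1/265075200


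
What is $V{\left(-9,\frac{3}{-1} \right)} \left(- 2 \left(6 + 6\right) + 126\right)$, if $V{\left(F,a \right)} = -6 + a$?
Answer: $-918$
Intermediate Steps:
$V{\left(-9,\frac{3}{-1} \right)} \left(- 2 \left(6 + 6\right) + 126\right) = \left(-6 + \frac{3}{-1}\right) \left(- 2 \left(6 + 6\right) + 126\right) = \left(-6 + 3 \left(-1\right)\right) \left(\left(-2\right) 12 + 126\right) = \left(-6 - 3\right) \left(-24 + 126\right) = \left(-9\right) 102 = -918$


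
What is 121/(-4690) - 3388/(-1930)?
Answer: 1565619/905170 ≈ 1.7296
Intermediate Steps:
121/(-4690) - 3388/(-1930) = 121*(-1/4690) - 3388*(-1/1930) = -121/4690 + 1694/965 = 1565619/905170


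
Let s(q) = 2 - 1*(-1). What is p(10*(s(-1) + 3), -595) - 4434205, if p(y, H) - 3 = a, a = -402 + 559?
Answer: -4434045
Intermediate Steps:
s(q) = 3 (s(q) = 2 + 1 = 3)
a = 157
p(y, H) = 160 (p(y, H) = 3 + 157 = 160)
p(10*(s(-1) + 3), -595) - 4434205 = 160 - 4434205 = -4434045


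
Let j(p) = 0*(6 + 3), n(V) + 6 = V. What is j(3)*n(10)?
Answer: 0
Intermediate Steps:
n(V) = -6 + V
j(p) = 0 (j(p) = 0*9 = 0)
j(3)*n(10) = 0*(-6 + 10) = 0*4 = 0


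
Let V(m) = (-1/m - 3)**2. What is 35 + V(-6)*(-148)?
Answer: -10378/9 ≈ -1153.1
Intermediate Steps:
V(m) = (-3 - 1/m)**2
35 + V(-6)*(-148) = 35 + ((1 + 3*(-6))**2/(-6)**2)*(-148) = 35 + ((1 - 18)**2/36)*(-148) = 35 + ((1/36)*(-17)**2)*(-148) = 35 + ((1/36)*289)*(-148) = 35 + (289/36)*(-148) = 35 - 10693/9 = -10378/9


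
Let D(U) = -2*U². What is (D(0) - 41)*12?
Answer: -492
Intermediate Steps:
(D(0) - 41)*12 = (-2*0² - 41)*12 = (-2*0 - 41)*12 = (0 - 41)*12 = -41*12 = -492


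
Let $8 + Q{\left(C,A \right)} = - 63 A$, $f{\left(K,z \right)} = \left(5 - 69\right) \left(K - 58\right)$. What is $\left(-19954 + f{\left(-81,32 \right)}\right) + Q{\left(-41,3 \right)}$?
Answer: $-11255$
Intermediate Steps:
$f{\left(K,z \right)} = 3712 - 64 K$ ($f{\left(K,z \right)} = - 64 \left(-58 + K\right) = 3712 - 64 K$)
$Q{\left(C,A \right)} = -8 - 63 A$
$\left(-19954 + f{\left(-81,32 \right)}\right) + Q{\left(-41,3 \right)} = \left(-19954 + \left(3712 - -5184\right)\right) - 197 = \left(-19954 + \left(3712 + 5184\right)\right) - 197 = \left(-19954 + 8896\right) - 197 = -11058 - 197 = -11255$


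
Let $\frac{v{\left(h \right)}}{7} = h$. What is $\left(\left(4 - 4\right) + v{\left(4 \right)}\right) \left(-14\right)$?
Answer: $-392$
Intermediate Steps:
$v{\left(h \right)} = 7 h$
$\left(\left(4 - 4\right) + v{\left(4 \right)}\right) \left(-14\right) = \left(\left(4 - 4\right) + 7 \cdot 4\right) \left(-14\right) = \left(0 + 28\right) \left(-14\right) = 28 \left(-14\right) = -392$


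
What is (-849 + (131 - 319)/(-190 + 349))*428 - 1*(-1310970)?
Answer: 150587618/159 ≈ 9.4709e+5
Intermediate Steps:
(-849 + (131 - 319)/(-190 + 349))*428 - 1*(-1310970) = (-849 - 188/159)*428 + 1310970 = -135179/159*428 + 1310970 = -57856612/159 + 1310970 = 150587618/159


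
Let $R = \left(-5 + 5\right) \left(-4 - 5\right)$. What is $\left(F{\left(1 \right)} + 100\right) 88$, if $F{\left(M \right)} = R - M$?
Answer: $8712$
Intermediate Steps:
$R = 0$ ($R = 0 \left(-9\right) = 0$)
$F{\left(M \right)} = - M$ ($F{\left(M \right)} = 0 - M = - M$)
$\left(F{\left(1 \right)} + 100\right) 88 = \left(\left(-1\right) 1 + 100\right) 88 = \left(-1 + 100\right) 88 = 99 \cdot 88 = 8712$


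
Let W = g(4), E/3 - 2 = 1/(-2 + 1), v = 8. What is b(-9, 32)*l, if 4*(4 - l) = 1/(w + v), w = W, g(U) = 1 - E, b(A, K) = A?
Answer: -285/8 ≈ -35.625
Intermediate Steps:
E = 3 (E = 6 + 3/(-2 + 1) = 6 + 3/(-1) = 6 + 3*(-1) = 6 - 3 = 3)
g(U) = -2 (g(U) = 1 - 1*3 = 1 - 3 = -2)
W = -2
w = -2
l = 95/24 (l = 4 - 1/(4*(-2 + 8)) = 4 - ¼/6 = 4 - ¼*⅙ = 4 - 1/24 = 95/24 ≈ 3.9583)
b(-9, 32)*l = -9*95/24 = -285/8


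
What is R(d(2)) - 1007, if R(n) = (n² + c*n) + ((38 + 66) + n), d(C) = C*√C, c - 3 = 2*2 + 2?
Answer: -895 + 20*√2 ≈ -866.72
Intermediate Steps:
c = 9 (c = 3 + (2*2 + 2) = 3 + (4 + 2) = 3 + 6 = 9)
d(C) = C^(3/2)
R(n) = 104 + n² + 10*n (R(n) = (n² + 9*n) + ((38 + 66) + n) = (n² + 9*n) + (104 + n) = 104 + n² + 10*n)
R(d(2)) - 1007 = (104 + (2^(3/2))² + 10*2^(3/2)) - 1007 = (104 + (2*√2)² + 10*(2*√2)) - 1007 = (104 + 8 + 20*√2) - 1007 = (112 + 20*√2) - 1007 = -895 + 20*√2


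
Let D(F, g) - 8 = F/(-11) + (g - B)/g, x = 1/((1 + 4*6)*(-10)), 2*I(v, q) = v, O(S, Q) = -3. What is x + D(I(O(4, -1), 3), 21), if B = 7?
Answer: 36296/4125 ≈ 8.7990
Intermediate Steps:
I(v, q) = v/2
x = -1/250 (x = 1/((1 + 24)*(-10)) = 1/(25*(-10)) = 1/(-250) = -1/250 ≈ -0.0040000)
D(F, g) = 8 - F/11 + (-7 + g)/g (D(F, g) = 8 + (F/(-11) + (g - 1*7)/g) = 8 + (F*(-1/11) + (g - 7)/g) = 8 + (-F/11 + (-7 + g)/g) = 8 - F/11 + (-7 + g)/g)
x + D(I(O(4, -1), 3), 21) = -1/250 + (9 - 7/21 - (-3)/22) = -1/250 + (9 - 7*1/21 - 1/11*(-3/2)) = -1/250 + (9 - ⅓ + 3/22) = -1/250 + 581/66 = 36296/4125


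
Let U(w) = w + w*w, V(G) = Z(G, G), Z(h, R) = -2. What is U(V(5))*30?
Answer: 60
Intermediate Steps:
V(G) = -2
U(w) = w + w²
U(V(5))*30 = -2*(1 - 2)*30 = -2*(-1)*30 = 2*30 = 60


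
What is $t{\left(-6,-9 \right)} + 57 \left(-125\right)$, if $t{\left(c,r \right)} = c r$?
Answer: $-7071$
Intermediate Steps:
$t{\left(-6,-9 \right)} + 57 \left(-125\right) = \left(-6\right) \left(-9\right) + 57 \left(-125\right) = 54 - 7125 = -7071$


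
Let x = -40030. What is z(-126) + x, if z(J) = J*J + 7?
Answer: -24147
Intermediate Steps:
z(J) = 7 + J² (z(J) = J² + 7 = 7 + J²)
z(-126) + x = (7 + (-126)²) - 40030 = (7 + 15876) - 40030 = 15883 - 40030 = -24147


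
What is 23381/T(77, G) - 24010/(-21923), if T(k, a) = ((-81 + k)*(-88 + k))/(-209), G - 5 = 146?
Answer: -9738955557/87692 ≈ -1.1106e+5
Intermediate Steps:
G = 151 (G = 5 + 146 = 151)
T(k, a) = -(-88 + k)*(-81 + k)/209 (T(k, a) = ((-88 + k)*(-81 + k))*(-1/209) = -(-88 + k)*(-81 + k)/209)
23381/T(77, G) - 24010/(-21923) = 23381/(-648/19 - 1/209*77² + (169/209)*77) - 24010/(-21923) = 23381/(-648/19 - 1/209*5929 + 1183/19) - 24010*(-1/21923) = 23381/(-648/19 - 539/19 + 1183/19) + 24010/21923 = 23381/(-4/19) + 24010/21923 = 23381*(-19/4) + 24010/21923 = -444239/4 + 24010/21923 = -9738955557/87692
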